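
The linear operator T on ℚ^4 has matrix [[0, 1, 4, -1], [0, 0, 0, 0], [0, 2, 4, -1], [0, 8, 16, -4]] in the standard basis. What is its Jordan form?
The characteristic polynomial is det(xI - A) = x^4, so the eigenvalues are 0 (algebraic multiplicity 4).

For λ = 0: rank(A) = 2, rank(A^2) = 0. The eigenspace has dimension 4 - 2 = 2, so there are 2 Jordan blocks; the rank sequence gives block sizes [2, 2].

Assembling the blocks gives the Jordan form J above.

J = [[0, 1, 0, 0], [0, 0, 0, 0], [0, 0, 0, 1], [0, 0, 0, 0]]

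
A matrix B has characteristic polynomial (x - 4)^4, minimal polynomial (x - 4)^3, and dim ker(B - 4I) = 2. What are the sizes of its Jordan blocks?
λ = 4: algebraic multiplicity 4 (exponent in χ_B), largest block size 3 (exponent in m_B), 2 blocks (geometric multiplicity). These force block sizes [3, 1].

Jordan blocks: (4, 3), (4, 1)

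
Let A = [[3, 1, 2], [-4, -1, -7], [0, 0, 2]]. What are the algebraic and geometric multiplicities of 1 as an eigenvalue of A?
algebraic multiplicity 2, geometric multiplicity 1

The characteristic polynomial is (x - 2)(x - 1)^2, so the factor x - 1 appears with exponent 2: the algebraic multiplicity is 2.

rank(A - I) = 2, so the eigenspace has dimension 3 - 2 = 1: the geometric multiplicity is 1.

Since 1 < 2, A is not diagonalizable.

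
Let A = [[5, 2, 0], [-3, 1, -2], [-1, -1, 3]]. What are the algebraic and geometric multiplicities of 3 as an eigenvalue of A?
algebraic multiplicity 3, geometric multiplicity 1

The characteristic polynomial is (x - 3)^3, so the factor x - 3 appears with exponent 3: the algebraic multiplicity is 3.

rank(A - 3I) = 2, so the eigenspace has dimension 3 - 2 = 1: the geometric multiplicity is 1.

Since 1 < 3, A is not diagonalizable.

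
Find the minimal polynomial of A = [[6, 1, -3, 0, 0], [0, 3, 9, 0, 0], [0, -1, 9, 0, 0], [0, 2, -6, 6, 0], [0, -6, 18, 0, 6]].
The characteristic polynomial factors as (x - 6)^5. The minimal polynomial is ∏(x - λ)^{k_λ} where k_λ is the size of the largest Jordan block at λ.

For λ = 6: rank(A - 6I) = 1, and the largest Jordan block has size 2 (the smallest k with rank((A - 6I)^k) = rank((A - 6I)^(k+1))).

So m_A(x) = (x - 6)^2.

m_A(x) = (x - 6)^2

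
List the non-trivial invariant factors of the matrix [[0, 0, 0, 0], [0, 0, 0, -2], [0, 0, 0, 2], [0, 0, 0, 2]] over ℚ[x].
x, x, x(x - 2)

The Jordan structure of A has elementary divisors x, x, x, (x - 2). Arranging the block sizes at each eigenvalue in decreasing order and taking row products gives the invariant factors.

Invariant factors (smallest first, each dividing the next): x, x, x(x - 2).

Check: the last factor x(x - 2) is the minimal polynomial, and the product x^3(x - 2) is the characteristic polynomial.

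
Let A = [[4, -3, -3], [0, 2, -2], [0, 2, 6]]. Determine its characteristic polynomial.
χ_A(x) = (x - 4)^3

xI - A = [[x - 4, 3, 3], [0, x - 2, 2], [0, -2, x - 6]].

Expanding det(xI - A) along the first row:
det(xI - A) = + (x - 4)·det([[x - 2, 2], [-2, x - 6]]) - (3)·det([[0, 2], [0, x - 6]]) + (3)·det([[0, x - 2], [0, -2]]).

Evaluating gives χ_A(x) = x^3 - 12x^2 + 48x - 64 = (x - 4)^3.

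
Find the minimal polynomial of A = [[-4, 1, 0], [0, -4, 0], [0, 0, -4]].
The characteristic polynomial factors as (x + 4)^3. The minimal polynomial is ∏(x - λ)^{k_λ} where k_λ is the size of the largest Jordan block at λ.

For λ = -4: rank(A + 4I) = 1, and the largest Jordan block has size 2 (the smallest k with rank((A + 4I)^k) = rank((A + 4I)^(k+1))).

So m_A(x) = (x + 4)^2.

m_A(x) = (x + 4)^2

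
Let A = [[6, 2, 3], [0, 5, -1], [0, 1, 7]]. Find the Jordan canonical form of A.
J = [[6, 1, 0], [0, 6, 1], [0, 0, 6]]

The characteristic polynomial is det(xI - A) = (x - 6)^3, so the eigenvalues are 6 (algebraic multiplicity 3).

For λ = 6: rank(A - 6I) = 2, rank((A - 6I)^2) = 1, rank((A - 6I)^3) = 0. The eigenspace has dimension 3 - 2 = 1, so there is 1 Jordan block; the rank sequence gives block sizes [3].

Assembling the blocks gives the Jordan form J above.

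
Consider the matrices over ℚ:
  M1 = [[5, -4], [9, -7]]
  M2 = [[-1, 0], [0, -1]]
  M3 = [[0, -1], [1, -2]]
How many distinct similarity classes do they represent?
2 classes: {M1, M3}, {M2}

Characteristic polynomials: χ_{M1} = (x + 1)^2, χ_{M2} = (x + 1)^2, χ_{M3} = (x + 1)^2.

{M1, M3}: invariant factors (x + 1)^2.

{M2}: invariant factors x + 1, x + 1.

Matrices are similar if and only if their invariant-factor lists agree; the partition into similarity classes is {M1, M3}, {M2}.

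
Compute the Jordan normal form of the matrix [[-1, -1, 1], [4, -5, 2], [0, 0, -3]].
The characteristic polynomial is det(xI - A) = (x + 3)^3, so the eigenvalues are -3 (algebraic multiplicity 3).

For λ = -3: rank(A + 3I) = 1, rank((A + 3I)^2) = 0. The eigenspace has dimension 3 - 1 = 2, so there are 2 Jordan blocks; the rank sequence gives block sizes [2, 1].

Assembling the blocks gives the Jordan form J above.

J = [[-3, 1, 0], [0, -3, 0], [0, 0, -3]]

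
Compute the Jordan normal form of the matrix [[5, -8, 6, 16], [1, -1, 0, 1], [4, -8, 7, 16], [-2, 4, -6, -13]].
The characteristic polynomial is det(xI - A) = (x - 1)^3(x + 5), so the eigenvalues are -5 (algebraic multiplicity 1), 1 (algebraic multiplicity 3).

For λ = -5: algebraic multiplicity 1 gives one 1×1 block.

For λ = 1: rank(A - I) = 2, rank((A - I)^2) = 1. The eigenspace has dimension 4 - 2 = 2, so there are 2 Jordan blocks; the rank sequence gives block sizes [2, 1].

Assembling the blocks gives the Jordan form J above.

J = [[-5, 0, 0, 0], [0, 1, 1, 0], [0, 0, 1, 0], [0, 0, 0, 1]]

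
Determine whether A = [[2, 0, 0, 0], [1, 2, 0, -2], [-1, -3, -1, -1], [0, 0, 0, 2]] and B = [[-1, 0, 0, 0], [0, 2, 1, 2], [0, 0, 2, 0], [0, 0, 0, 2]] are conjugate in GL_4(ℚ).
Two matrices over a field are similar if and only if they have the same invariant factors.

Both A and B have characteristic polynomial (x - 2)^3(x + 1) and minimal polynomial (x - 2)^2(x + 1). Computing further, both have invariant factors x - 2, (x - 2)^2(x + 1). Hence A and B are similar.

Yes.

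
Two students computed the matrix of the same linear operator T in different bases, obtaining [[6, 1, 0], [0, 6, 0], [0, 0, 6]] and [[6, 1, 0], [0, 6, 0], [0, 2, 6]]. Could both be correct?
Yes.

Two matrices over a field are similar if and only if they have the same invariant factors.

Both A and B have characteristic polynomial (x - 6)^3 and minimal polynomial (x - 6)^2. Computing further, both have invariant factors x - 6, (x - 6)^2. Hence A and B are similar.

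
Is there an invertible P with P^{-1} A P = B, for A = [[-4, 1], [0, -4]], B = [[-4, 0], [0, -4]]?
Both have characteristic polynomial (x + 4)^2, but the minimal polynomial of A is (x + 4)^2 while the minimal polynomial of B is x + 4. The minimal polynomial is a similarity invariant, so A and B are not similar.

No.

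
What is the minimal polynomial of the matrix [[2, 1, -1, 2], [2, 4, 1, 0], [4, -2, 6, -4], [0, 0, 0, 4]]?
The characteristic polynomial factors as (x - 4)^4. The minimal polynomial is ∏(x - λ)^{k_λ} where k_λ is the size of the largest Jordan block at λ.

For λ = 4: rank(A - 4I) = 2, and the largest Jordan block has size 3 (the smallest k with rank((A - 4I)^k) = rank((A - 4I)^(k+1))).

So m_A(x) = (x - 4)^3.

m_A(x) = (x - 4)^3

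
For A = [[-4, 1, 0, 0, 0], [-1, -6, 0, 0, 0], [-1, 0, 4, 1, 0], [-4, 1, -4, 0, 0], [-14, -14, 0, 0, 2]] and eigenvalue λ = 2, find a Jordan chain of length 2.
We seek v_1 ∈ ker((A - 2I)^2) \ ker(A - 2I), then set v_{i+1} = (A - 2I) v_i.

One such chain is v_1 = [[0, 0, 0, 1, 0]]^T, v_2 = [[0, 0, 1, -2, 0]]^T. Check: (A - 2I) v_2 = [[0, 0, 0, 0, 0]]^T = 0.

v_1 = [[0, 0, 0, 1, 0]]^T, v_2 = [[0, 0, 1, -2, 0]]^T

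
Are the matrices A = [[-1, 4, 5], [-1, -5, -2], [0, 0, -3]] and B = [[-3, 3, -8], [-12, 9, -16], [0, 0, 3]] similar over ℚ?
No.

trace(A) = -9 but trace(B) = 9. The trace is a similarity invariant, so A and B are not similar.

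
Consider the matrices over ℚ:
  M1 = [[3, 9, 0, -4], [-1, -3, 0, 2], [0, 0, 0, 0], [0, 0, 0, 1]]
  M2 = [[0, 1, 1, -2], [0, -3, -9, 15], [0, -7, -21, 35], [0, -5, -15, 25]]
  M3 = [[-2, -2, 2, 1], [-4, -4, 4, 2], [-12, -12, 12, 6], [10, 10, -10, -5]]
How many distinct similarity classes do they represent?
2 classes: {M1, M2}, {M3}

Characteristic polynomials: χ_{M1} = x^3(x - 1), χ_{M2} = x^3(x - 1), χ_{M3} = x^3(x - 1).

{M1, M2}: invariant factors x, x^2(x - 1).

{M3}: invariant factors x, x, x(x - 1).

Matrices are similar if and only if their invariant-factor lists agree; the partition into similarity classes is {M1, M2}, {M3}.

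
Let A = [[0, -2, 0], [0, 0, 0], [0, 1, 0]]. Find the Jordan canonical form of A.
J = [[0, 1, 0], [0, 0, 0], [0, 0, 0]]

The characteristic polynomial is det(xI - A) = x^3, so the eigenvalues are 0 (algebraic multiplicity 3).

For λ = 0: rank(A) = 1, rank(A^2) = 0. The eigenspace has dimension 3 - 1 = 2, so there are 2 Jordan blocks; the rank sequence gives block sizes [2, 1].

Assembling the blocks gives the Jordan form J above.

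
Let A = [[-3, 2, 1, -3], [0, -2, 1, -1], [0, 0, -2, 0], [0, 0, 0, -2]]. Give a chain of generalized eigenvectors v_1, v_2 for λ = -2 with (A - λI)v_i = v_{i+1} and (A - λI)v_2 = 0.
v_1 = [[-1, 0, 1, 0]]^T, v_2 = [[2, 1, 0, 0]]^T

We seek v_1 ∈ ker((A + 2I)^2) \ ker(A + 2I), then set v_{i+1} = (A + 2I) v_i.

One such chain is v_1 = [[-1, 0, 1, 0]]^T, v_2 = [[2, 1, 0, 0]]^T. Check: (A + 2I) v_2 = [[0, 0, 0, 0]]^T = 0.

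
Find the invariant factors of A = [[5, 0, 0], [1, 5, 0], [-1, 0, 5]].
The Jordan structure of A has elementary divisors (x - 5)^2, (x - 5). Arranging the block sizes at each eigenvalue in decreasing order and taking row products gives the invariant factors.

Invariant factors (smallest first, each dividing the next): x - 5, (x - 5)^2.

Check: the last factor (x - 5)^2 is the minimal polynomial, and the product (x - 5)^3 is the characteristic polynomial.

x - 5, (x - 5)^2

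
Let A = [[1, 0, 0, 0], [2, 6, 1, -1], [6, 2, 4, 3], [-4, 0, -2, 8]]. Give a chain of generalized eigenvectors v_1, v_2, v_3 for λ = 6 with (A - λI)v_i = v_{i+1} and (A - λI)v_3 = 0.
We seek v_1 ∈ ker((A - 6I)^3) \ ker((A - 6I)^2), then set v_{i+1} = (A - 6I) v_i.

One such chain is v_1 = [[0, 0, 1, 1]]^T, v_2 = [[0, 0, 1, 0]]^T, v_3 = [[0, 1, -2, -2]]^T. Check: (A - 6I) v_3 = [[0, 0, 0, 0]]^T = 0.

v_1 = [[0, 0, 1, 1]]^T, v_2 = [[0, 0, 1, 0]]^T, v_3 = [[0, 1, -2, -2]]^T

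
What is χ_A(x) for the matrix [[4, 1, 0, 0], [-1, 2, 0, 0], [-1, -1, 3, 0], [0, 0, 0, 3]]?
xI - A = [[x - 4, -1, 0, 0], [1, x - 2, 0, 0], [1, 1, x - 3, 0], [0, 0, 0, x - 3]].

Expanding det(xI - A) along the first row:
det(xI - A) = + (x - 4)·det([[x - 2, 0, 0], [1, x - 3, 0], [0, 0, x - 3]]) - (-1)·det([[1, 0, 0], [1, x - 3, 0], [0, 0, x - 3]]) + (0)·det([[1, x - 2, 0], [1, 1, 0], [0, 0, x - 3]]) - (0)·det([[1, x - 2, 0], [1, 1, x - 3], [0, 0, 0]]).

Evaluating gives χ_A(x) = x^4 - 12x^3 + 54x^2 - 108x + 81 = (x - 3)^4.

χ_A(x) = (x - 3)^4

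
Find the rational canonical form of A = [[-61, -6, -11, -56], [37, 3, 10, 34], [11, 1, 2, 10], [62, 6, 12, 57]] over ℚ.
The invariant factors of A (the non-unit diagonal entries of the Smith normal form of xI - A over ℚ[x]) are x(x + 3)(x^2 - 4x + 2), each dividing the next. The characteristic polynomial is their product, x(x + 3)(x^2 - 4x + 2).

The rational canonical form is the block-diagonal matrix of companion matrices C(f_i):
R = [[0, 0, 0, 0], [1, 0, 0, -6], [0, 1, 0, 10], [0, 0, 1, 1]].

Note the characteristic polynomial does not split into linear factors over ℚ, so A has no Jordan form over ℚ; the rational canonical form exists over any field.

R = [[0, 0, 0, 0], [1, 0, 0, -6], [0, 1, 0, 10], [0, 0, 1, 1]]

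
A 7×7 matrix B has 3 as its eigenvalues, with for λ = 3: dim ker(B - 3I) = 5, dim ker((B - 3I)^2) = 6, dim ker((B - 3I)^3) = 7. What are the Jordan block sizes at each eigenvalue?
λ = 3: successive nullity increments [5, 1, 1] count blocks of size ≥ k; block sizes are [3, 1, 1, 1, 1].

Jordan blocks: (3, 3), (3, 1), (3, 1), (3, 1), (3, 1)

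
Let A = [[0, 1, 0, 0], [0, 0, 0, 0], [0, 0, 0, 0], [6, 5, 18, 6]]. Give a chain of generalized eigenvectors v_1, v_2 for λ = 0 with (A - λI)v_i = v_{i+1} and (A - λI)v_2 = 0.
We seek v_1 ∈ ker(A^2) \ ker(A), then set v_{i+1} = A v_i.

One such chain is v_1 = [[0, 1, -1, 2]]^T, v_2 = [[1, 0, 0, -1]]^T. Check: A v_2 = [[0, 0, 0, 0]]^T = 0.

v_1 = [[0, 1, -1, 2]]^T, v_2 = [[1, 0, 0, -1]]^T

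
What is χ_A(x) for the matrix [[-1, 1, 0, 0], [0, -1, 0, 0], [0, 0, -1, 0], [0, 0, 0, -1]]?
χ_A(x) = (x + 1)^4

xI - A = [[x + 1, -1, 0, 0], [0, x + 1, 0, 0], [0, 0, x + 1, 0], [0, 0, 0, x + 1]].

Expanding det(xI - A) along the first row:
det(xI - A) = + (x + 1)·det([[x + 1, 0, 0], [0, x + 1, 0], [0, 0, x + 1]]) - (-1)·det([[0, 0, 0], [0, x + 1, 0], [0, 0, x + 1]]) + (0)·det([[0, x + 1, 0], [0, 0, 0], [0, 0, x + 1]]) - (0)·det([[0, x + 1, 0], [0, 0, x + 1], [0, 0, 0]]).

Evaluating gives χ_A(x) = x^4 + 4x^3 + 6x^2 + 4x + 1 = (x + 1)^4.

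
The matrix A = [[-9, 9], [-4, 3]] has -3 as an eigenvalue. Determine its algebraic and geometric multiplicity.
The characteristic polynomial is (x + 3)^2, so the factor x + 3 appears with exponent 2: the algebraic multiplicity is 2.

rank(A + 3I) = 1, so the eigenspace has dimension 2 - 1 = 1: the geometric multiplicity is 1.

Since 1 < 2, A is not diagonalizable.

algebraic multiplicity 2, geometric multiplicity 1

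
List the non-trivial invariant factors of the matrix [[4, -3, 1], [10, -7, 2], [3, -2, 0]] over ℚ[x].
(x + 1)^3

The Jordan structure of A has elementary divisors (x + 1)^3. Arranging the block sizes at each eigenvalue in decreasing order and taking row products gives the invariant factors.

Invariant factors (smallest first, each dividing the next): (x + 1)^3.

Check: the last factor (x + 1)^3 is the minimal polynomial, and the product (x + 1)^3 is the characteristic polynomial.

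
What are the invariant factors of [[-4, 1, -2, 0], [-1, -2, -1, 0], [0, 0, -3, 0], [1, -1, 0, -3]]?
x + 3, (x + 3)^3

The Jordan structure of A has elementary divisors (x + 3)^3, (x + 3). Arranging the block sizes at each eigenvalue in decreasing order and taking row products gives the invariant factors.

Invariant factors (smallest first, each dividing the next): x + 3, (x + 3)^3.

Check: the last factor (x + 3)^3 is the minimal polynomial, and the product (x + 3)^4 is the characteristic polynomial.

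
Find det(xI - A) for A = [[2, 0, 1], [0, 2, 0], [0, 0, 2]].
xI - A = [[x - 2, 0, -1], [0, x - 2, 0], [0, 0, x - 2]].

Expanding det(xI - A) along the first row:
det(xI - A) = + (x - 2)·det([[x - 2, 0], [0, x - 2]]) - (0)·det([[0, 0], [0, x - 2]]) + (-1)·det([[0, x - 2], [0, 0]]).

Evaluating gives χ_A(x) = x^3 - 6x^2 + 12x - 8 = (x - 2)^3.

χ_A(x) = (x - 2)^3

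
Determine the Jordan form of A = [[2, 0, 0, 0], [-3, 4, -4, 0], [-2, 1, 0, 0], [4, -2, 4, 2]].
J = [[2, 1, 0, 0], [0, 2, 1, 0], [0, 0, 2, 0], [0, 0, 0, 2]]

The characteristic polynomial is det(xI - A) = (x - 2)^4, so the eigenvalues are 2 (algebraic multiplicity 4).

For λ = 2: rank(A - 2I) = 2, rank((A - 2I)^2) = 1, rank((A - 2I)^3) = 0. The eigenspace has dimension 4 - 2 = 2, so there are 2 Jordan blocks; the rank sequence gives block sizes [3, 1].

Assembling the blocks gives the Jordan form J above.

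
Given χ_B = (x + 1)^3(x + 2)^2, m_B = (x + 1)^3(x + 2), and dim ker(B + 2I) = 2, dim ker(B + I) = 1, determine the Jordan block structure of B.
Jordan blocks: (-2, 1), (-2, 1), (-1, 3)

λ = -2: algebraic multiplicity 2 (exponent in χ_B), largest block size 1 (exponent in m_B), 2 blocks (geometric multiplicity). These force block sizes [1, 1].
λ = -1: algebraic multiplicity 3 (exponent in χ_B), largest block size 3 (exponent in m_B), 1 block (geometric multiplicity). This forces block sizes [3].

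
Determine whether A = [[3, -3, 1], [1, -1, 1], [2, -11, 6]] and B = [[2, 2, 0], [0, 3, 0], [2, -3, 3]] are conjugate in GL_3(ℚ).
Two matrices over a field are similar if and only if they have the same invariant factors.

Both A and B have characteristic polynomial (x - 3)^2(x - 2) and minimal polynomial (x - 3)^2(x - 2). Computing further, both have invariant factors (x - 3)^2(x - 2). Hence A and B are similar.

Yes.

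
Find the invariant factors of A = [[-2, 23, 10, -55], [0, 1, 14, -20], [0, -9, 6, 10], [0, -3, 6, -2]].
(x - 4)(x - 3)(x + 2)^2

The Jordan structure of A has elementary divisors (x + 2)^2, (x - 3), (x - 4). Arranging the block sizes at each eigenvalue in decreasing order and taking row products gives the invariant factors.

Invariant factors (smallest first, each dividing the next): (x - 4)(x - 3)(x + 2)^2.

Check: the last factor (x - 4)(x - 3)(x + 2)^2 is the minimal polynomial, and the product (x - 4)(x - 3)(x + 2)^2 is the characteristic polynomial.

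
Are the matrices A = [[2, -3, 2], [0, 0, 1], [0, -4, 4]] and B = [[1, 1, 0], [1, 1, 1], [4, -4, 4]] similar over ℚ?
Yes.

Two matrices over a field are similar if and only if they have the same invariant factors.

Both A and B have characteristic polynomial (x - 2)^3 and minimal polynomial (x - 2)^3. Computing further, both have invariant factors (x - 2)^3. Hence A and B are similar.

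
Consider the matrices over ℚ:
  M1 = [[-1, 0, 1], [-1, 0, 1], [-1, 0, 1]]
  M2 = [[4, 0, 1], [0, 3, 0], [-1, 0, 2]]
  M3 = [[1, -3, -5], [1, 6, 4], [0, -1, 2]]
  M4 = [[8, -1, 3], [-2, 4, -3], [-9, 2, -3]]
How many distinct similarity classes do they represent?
3 classes: {M1}, {M2}, {M3, M4}

Characteristic polynomials: χ_{M1} = x^3, χ_{M2} = (x - 3)^3, χ_{M3} = (x - 3)^3, χ_{M4} = (x - 3)^3.

{M1}: invariant factors x, x^2.

{M2}: invariant factors x - 3, (x - 3)^2.

{M3, M4}: invariant factors (x - 3)^3.

Matrices are similar if and only if their invariant-factor lists agree; the partition into similarity classes is {M1}, {M2}, {M3, M4}.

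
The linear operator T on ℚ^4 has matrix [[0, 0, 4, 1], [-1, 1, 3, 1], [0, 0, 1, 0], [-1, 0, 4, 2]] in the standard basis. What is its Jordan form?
J = [[1, 1, 0, 0], [0, 1, 0, 0], [0, 0, 1, 1], [0, 0, 0, 1]]

The characteristic polynomial is det(xI - A) = (x - 1)^4, so the eigenvalues are 1 (algebraic multiplicity 4).

For λ = 1: rank(A - I) = 2, rank((A - I)^2) = 0. The eigenspace has dimension 4 - 2 = 2, so there are 2 Jordan blocks; the rank sequence gives block sizes [2, 2].

Assembling the blocks gives the Jordan form J above.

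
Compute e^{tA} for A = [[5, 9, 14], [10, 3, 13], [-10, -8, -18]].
e^{tA} = [[2 - e^{-5*t}, (-t + 2*e^{5*t} - 2)*e^{-5*t}, (-t + 3*e^{5*t} - 3)*e^{-5*t}], [2 - 2*e^{-5*t}, (-2*t + 2*e^{5*t} - 1)*e^{-5*t}, (-2*t + 3*e^{5*t} - 3)*e^{-5*t}], [-2 + 2*e^{-5*t}, 2*(t - e^{5*t} + 1)*e^{-5*t}, (2*t - 3*e^{5*t} + 4)*e^{-5*t}]]

A has Jordan form J = [[-5, 1, 0], [0, -5, 0], [0, 0, 0]] with A = PJP^{-1}, so e^{tA} = P e^{tJ} P^{-1}.

For a Jordan block J_k(λ), e^{tJ_k(λ)} = e^{λt} · (I + tN + t^2 N^2/2! + ... + t^{k-1} N^{k-1}/(k-1)!) where N is the nilpotent superdiagonal part.

Assembling the blocks and conjugating back gives the entries of e^{tA} as shown above.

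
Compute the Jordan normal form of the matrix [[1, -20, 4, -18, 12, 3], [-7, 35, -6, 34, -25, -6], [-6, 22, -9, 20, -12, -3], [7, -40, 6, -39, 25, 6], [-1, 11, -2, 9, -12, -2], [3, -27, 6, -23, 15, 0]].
J = [[-5, 1, 0, 0, 0, 0], [0, -5, 0, 0, 0, 0], [0, 0, -5, 0, 0, 0], [0, 0, 0, -3, 1, 0], [0, 0, 0, 0, -3, 1], [0, 0, 0, 0, 0, -3]]

The characteristic polynomial is det(xI - A) = (x + 3)^3(x + 5)^3, so the eigenvalues are -5 (algebraic multiplicity 3), -3 (algebraic multiplicity 3).

For λ = -5: rank(A + 5I) = 4, rank((A + 5I)^2) = 3. The eigenspace has dimension 6 - 4 = 2, so there are 2 Jordan blocks; the rank sequence gives block sizes [2, 1].

For λ = -3: rank(A + 3I) = 5, rank((A + 3I)^2) = 4, rank((A + 3I)^3) = 3. The eigenspace has dimension 6 - 5 = 1, so there is 1 Jordan block; the rank sequence gives block sizes [3].

Assembling the blocks gives the Jordan form J above.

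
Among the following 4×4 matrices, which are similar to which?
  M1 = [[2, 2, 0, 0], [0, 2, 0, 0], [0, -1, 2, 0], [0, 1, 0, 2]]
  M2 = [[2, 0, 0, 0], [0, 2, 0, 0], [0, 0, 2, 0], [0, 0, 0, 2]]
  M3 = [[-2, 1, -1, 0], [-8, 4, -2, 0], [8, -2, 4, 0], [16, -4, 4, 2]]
2 classes: {M1, M3}, {M2}

Characteristic polynomials: χ_{M1} = (x - 2)^4, χ_{M2} = (x - 2)^4, χ_{M3} = (x - 2)^4.

{M1, M3}: invariant factors x - 2, x - 2, (x - 2)^2.

{M2}: invariant factors x - 2, x - 2, x - 2, x - 2.

Matrices are similar if and only if their invariant-factor lists agree; the partition into similarity classes is {M1, M3}, {M2}.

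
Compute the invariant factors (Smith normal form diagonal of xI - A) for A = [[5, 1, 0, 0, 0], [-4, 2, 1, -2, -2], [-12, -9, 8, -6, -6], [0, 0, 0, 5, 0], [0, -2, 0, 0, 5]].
The Jordan structure of A has elementary divisors (x - 5)^3, (x - 5), (x - 5). Arranging the block sizes at each eigenvalue in decreasing order and taking row products gives the invariant factors.

Invariant factors (smallest first, each dividing the next): x - 5, x - 5, (x - 5)^3.

Check: the last factor (x - 5)^3 is the minimal polynomial, and the product (x - 5)^5 is the characteristic polynomial.

x - 5, x - 5, (x - 5)^3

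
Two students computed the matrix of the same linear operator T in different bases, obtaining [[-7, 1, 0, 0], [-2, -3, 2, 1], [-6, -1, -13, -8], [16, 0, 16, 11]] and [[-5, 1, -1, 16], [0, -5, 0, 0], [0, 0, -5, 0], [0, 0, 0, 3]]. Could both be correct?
Both have characteristic polynomial (x - 3)(x + 5)^3, but the minimal polynomial of A is (x - 3)(x + 5)^3 while the minimal polynomial of B is (x - 3)(x + 5)^2. The minimal polynomial is a similarity invariant, so A and B are not similar.

No.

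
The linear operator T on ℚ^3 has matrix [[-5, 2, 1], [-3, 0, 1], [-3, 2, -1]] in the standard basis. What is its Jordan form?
J = [[-2, 1, 0], [0, -2, 0], [0, 0, -2]]

The characteristic polynomial is det(xI - A) = (x + 2)^3, so the eigenvalues are -2 (algebraic multiplicity 3).

For λ = -2: rank(A + 2I) = 1, rank((A + 2I)^2) = 0. The eigenspace has dimension 3 - 1 = 2, so there are 2 Jordan blocks; the rank sequence gives block sizes [2, 1].

Assembling the blocks gives the Jordan form J above.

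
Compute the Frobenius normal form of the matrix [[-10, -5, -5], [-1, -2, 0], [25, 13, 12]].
R = [[0, 0, -5], [1, 0, 4], [0, 1, 0]]

The invariant factors of A (the non-unit diagonal entries of the Smith normal form of xI - A over ℚ[x]) are x^3 - 4x + 5, each dividing the next. The characteristic polynomial is their product, x^3 - 4x + 5.

The rational canonical form is the block-diagonal matrix of companion matrices C(f_i):
R = [[0, 0, -5], [1, 0, 4], [0, 1, 0]].

Note the characteristic polynomial does not split into linear factors over ℚ, so A has no Jordan form over ℚ; the rational canonical form exists over any field.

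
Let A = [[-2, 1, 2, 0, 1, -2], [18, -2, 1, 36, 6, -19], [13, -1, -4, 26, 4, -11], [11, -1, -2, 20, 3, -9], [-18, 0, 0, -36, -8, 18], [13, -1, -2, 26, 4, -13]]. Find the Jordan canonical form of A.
The characteristic polynomial is det(xI - A) = (x - 1)(x + 2)^5, so the eigenvalues are -2 (algebraic multiplicity 5), 1 (algebraic multiplicity 1).

For λ = -2: rank(A + 2I) = 4, rank((A + 2I)^2) = 2, rank((A + 2I)^3) = 1. The eigenspace has dimension 6 - 4 = 2, so there are 2 Jordan blocks; the rank sequence gives block sizes [3, 2].

For λ = 1: algebraic multiplicity 1 gives one 1×1 block.

Assembling the blocks gives the Jordan form J above.

J = [[-2, 1, 0, 0, 0, 0], [0, -2, 1, 0, 0, 0], [0, 0, -2, 0, 0, 0], [0, 0, 0, -2, 1, 0], [0, 0, 0, 0, -2, 0], [0, 0, 0, 0, 0, 1]]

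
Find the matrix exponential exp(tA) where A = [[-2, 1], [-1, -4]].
A has Jordan form J = [[-3, 1], [0, -3]] with A = PJP^{-1}, so e^{tA} = P e^{tJ} P^{-1}.

For a Jordan block J_k(λ), e^{tJ_k(λ)} = e^{λt} · (I + tN + t^2 N^2/2! + ... + t^{k-1} N^{k-1}/(k-1)!) where N is the nilpotent superdiagonal part.

Assembling the blocks and conjugating back gives the entries of e^{tA} as shown above.

e^{tA} = [[(t + 1)*e^{-3*t}, t*e^{-3*t}], [-t*e^{-3*t}, (1 - t)*e^{-3*t}]]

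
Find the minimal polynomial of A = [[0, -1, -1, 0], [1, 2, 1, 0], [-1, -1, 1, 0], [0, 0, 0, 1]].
The characteristic polynomial factors as (x - 1)^4. The minimal polynomial is ∏(x - λ)^{k_λ} where k_λ is the size of the largest Jordan block at λ.

For λ = 1: rank(A - I) = 2, and the largest Jordan block has size 3 (the smallest k with rank((A - I)^k) = rank((A - I)^(k+1))).

So m_A(x) = (x - 1)^3.

m_A(x) = (x - 1)^3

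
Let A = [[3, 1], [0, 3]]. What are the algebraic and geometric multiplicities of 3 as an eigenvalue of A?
The characteristic polynomial is (x - 3)^2, so the factor x - 3 appears with exponent 2: the algebraic multiplicity is 2.

rank(A - 3I) = 1, so the eigenspace has dimension 2 - 1 = 1: the geometric multiplicity is 1.

Since 1 < 2, A is not diagonalizable.

algebraic multiplicity 2, geometric multiplicity 1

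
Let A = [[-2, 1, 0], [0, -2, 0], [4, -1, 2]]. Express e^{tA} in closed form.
A has Jordan form J = [[-2, 1, 0], [0, -2, 0], [0, 0, 2]] with A = PJP^{-1}, so e^{tA} = P e^{tJ} P^{-1}.

For a Jordan block J_k(λ), e^{tJ_k(λ)} = e^{λt} · (I + tN + t^2 N^2/2! + ... + t^{k-1} N^{k-1}/(k-1)!) where N is the nilpotent superdiagonal part.

Assembling the blocks and conjugating back gives the entries of e^{tA} as shown above.

e^{tA} = [[e^{-2*t}, t*e^{-2*t}, 0], [0, e^{-2*t}, 0], [2*sinh(2*t), -t*e^{-2*t}, e^{2*t}]]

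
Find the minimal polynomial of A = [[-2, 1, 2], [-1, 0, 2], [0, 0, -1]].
m_A(x) = (x + 1)^2

The characteristic polynomial factors as (x + 1)^3. The minimal polynomial is ∏(x - λ)^{k_λ} where k_λ is the size of the largest Jordan block at λ.

For λ = -1: rank(A + I) = 1, and the largest Jordan block has size 2 (the smallest k with rank((A + I)^k) = rank((A + I)^(k+1))).

So m_A(x) = (x + 1)^2.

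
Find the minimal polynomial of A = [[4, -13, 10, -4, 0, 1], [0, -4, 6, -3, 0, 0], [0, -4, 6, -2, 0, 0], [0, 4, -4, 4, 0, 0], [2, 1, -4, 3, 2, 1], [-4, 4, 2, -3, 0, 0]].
m_A(x) = (x - 2)^2

The characteristic polynomial factors as (x - 2)^6. The minimal polynomial is ∏(x - λ)^{k_λ} where k_λ is the size of the largest Jordan block at λ.

For λ = 2: rank(A - 2I) = 2, and the largest Jordan block has size 2 (the smallest k with rank((A - 2I)^k) = rank((A - 2I)^(k+1))).

So m_A(x) = (x - 2)^2.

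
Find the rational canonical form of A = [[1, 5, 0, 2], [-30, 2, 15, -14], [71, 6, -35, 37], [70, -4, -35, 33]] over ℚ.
The invariant factors of A (the non-unit diagonal entries of the Smith normal form of xI - A over ℚ[x]) are (x - 1)(x^3 + 5), each dividing the next. The characteristic polynomial is their product, (x - 1)(x^3 + 5).

The rational canonical form is the block-diagonal matrix of companion matrices C(f_i):
R = [[0, 0, 0, 5], [1, 0, 0, -5], [0, 1, 0, 0], [0, 0, 1, 1]].

Note the characteristic polynomial does not split into linear factors over ℚ, so A has no Jordan form over ℚ; the rational canonical form exists over any field.

R = [[0, 0, 0, 5], [1, 0, 0, -5], [0, 1, 0, 0], [0, 0, 1, 1]]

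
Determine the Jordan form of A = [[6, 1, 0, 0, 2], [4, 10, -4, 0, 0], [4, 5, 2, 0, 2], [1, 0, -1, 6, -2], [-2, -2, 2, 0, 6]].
J = [[6, 1, 0, 0, 0], [0, 6, 0, 0, 0], [0, 0, 6, 1, 0], [0, 0, 0, 6, 0], [0, 0, 0, 0, 6]]

The characteristic polynomial is det(xI - A) = (x - 6)^5, so the eigenvalues are 6 (algebraic multiplicity 5).

For λ = 6: rank(A - 6I) = 2, rank((A - 6I)^2) = 0. The eigenspace has dimension 5 - 2 = 3, so there are 3 Jordan blocks; the rank sequence gives block sizes [2, 2, 1].

Assembling the blocks gives the Jordan form J above.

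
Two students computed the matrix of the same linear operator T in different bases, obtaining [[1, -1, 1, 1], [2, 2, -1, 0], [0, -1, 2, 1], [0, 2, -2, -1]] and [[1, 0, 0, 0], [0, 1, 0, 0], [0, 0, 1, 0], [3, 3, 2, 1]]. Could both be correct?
Both have characteristic polynomial (x - 1)^4, but the minimal polynomial of A is (x - 1)^3 while the minimal polynomial of B is (x - 1)^2. The minimal polynomial is a similarity invariant, so A and B are not similar.

No.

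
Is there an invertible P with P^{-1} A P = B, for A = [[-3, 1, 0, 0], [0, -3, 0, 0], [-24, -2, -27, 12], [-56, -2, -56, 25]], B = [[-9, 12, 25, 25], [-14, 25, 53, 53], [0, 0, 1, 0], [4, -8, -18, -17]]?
trace(A) = -8 but trace(B) = 0. The trace is a similarity invariant, so A and B are not similar.

No.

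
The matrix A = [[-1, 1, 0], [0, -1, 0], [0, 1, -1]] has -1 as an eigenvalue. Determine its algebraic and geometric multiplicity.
The characteristic polynomial is (x + 1)^3, so the factor x + 1 appears with exponent 3: the algebraic multiplicity is 3.

rank(A + I) = 1, so the eigenspace has dimension 3 - 1 = 2: the geometric multiplicity is 2.

Since 2 < 3, A is not diagonalizable.

algebraic multiplicity 3, geometric multiplicity 2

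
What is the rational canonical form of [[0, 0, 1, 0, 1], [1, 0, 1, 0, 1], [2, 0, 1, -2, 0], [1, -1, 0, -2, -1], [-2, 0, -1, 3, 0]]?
The invariant factors of A (the non-unit diagonal entries of the Smith normal form of xI - A over ℚ[x]) are (x - 1)(x^2 + x + 1)^2, each dividing the next. The characteristic polynomial is their product, (x - 1)(x^2 + x + 1)^2.

The rational canonical form is the block-diagonal matrix of companion matrices C(f_i):
R = [[0, 0, 0, 0, 1], [1, 0, 0, 0, 1], [0, 1, 0, 0, 1], [0, 0, 1, 0, -1], [0, 0, 0, 1, -1]].

Note the characteristic polynomial does not split into linear factors over ℚ, so A has no Jordan form over ℚ; the rational canonical form exists over any field.

R = [[0, 0, 0, 0, 1], [1, 0, 0, 0, 1], [0, 1, 0, 0, 1], [0, 0, 1, 0, -1], [0, 0, 0, 1, -1]]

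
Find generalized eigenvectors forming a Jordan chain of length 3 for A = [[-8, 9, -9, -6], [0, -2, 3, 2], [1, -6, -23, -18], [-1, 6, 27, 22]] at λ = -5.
v_1 = [[-2, 0, 1, -1]]^T, v_2 = [[3, 1, -2, 2]]^T, v_3 = [[6, 1, -3, 3]]^T

We seek v_1 ∈ ker((A + 5I)^3) \ ker((A + 5I)^2), then set v_{i+1} = (A + 5I) v_i.

One such chain is v_1 = [[-2, 0, 1, -1]]^T, v_2 = [[3, 1, -2, 2]]^T, v_3 = [[6, 1, -3, 3]]^T. Check: (A + 5I) v_3 = [[0, 0, 0, 0]]^T = 0.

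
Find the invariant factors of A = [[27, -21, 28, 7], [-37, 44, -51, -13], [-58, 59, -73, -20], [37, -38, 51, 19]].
The Jordan structure of A has elementary divisors (x + 1), (x - 6)^2, (x - 6). Arranging the block sizes at each eigenvalue in decreasing order and taking row products gives the invariant factors.

Invariant factors (smallest first, each dividing the next): x - 6, (x - 6)^2(x + 1).

Check: the last factor (x - 6)^2(x + 1) is the minimal polynomial, and the product (x - 6)^3(x + 1) is the characteristic polynomial.

x - 6, (x - 6)^2(x + 1)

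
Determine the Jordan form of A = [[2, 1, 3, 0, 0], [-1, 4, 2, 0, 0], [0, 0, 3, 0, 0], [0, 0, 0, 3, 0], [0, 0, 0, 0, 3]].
The characteristic polynomial is det(xI - A) = (x - 3)^5, so the eigenvalues are 3 (algebraic multiplicity 5).

For λ = 3: rank(A - 3I) = 2, rank((A - 3I)^2) = 1, rank((A - 3I)^3) = 0. The eigenspace has dimension 5 - 2 = 3, so there are 3 Jordan blocks; the rank sequence gives block sizes [3, 1, 1].

Assembling the blocks gives the Jordan form J above.

J = [[3, 1, 0, 0, 0], [0, 3, 1, 0, 0], [0, 0, 3, 0, 0], [0, 0, 0, 3, 0], [0, 0, 0, 0, 3]]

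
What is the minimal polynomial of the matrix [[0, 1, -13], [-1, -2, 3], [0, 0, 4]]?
The characteristic polynomial factors as (x - 4)(x + 1)^2. The minimal polynomial is ∏(x - λ)^{k_λ} where k_λ is the size of the largest Jordan block at λ.

For λ = -1: rank(A + I) = 2, and the largest Jordan block has size 2 (the smallest k with rank((A + I)^k) = rank((A + I)^(k+1))).
For λ = 4: rank(A - 4I) = 2, and the largest Jordan block has size 1 (the smallest k with rank((A - 4I)^k) = rank((A - 4I)^(k+1))).

So m_A(x) = (x - 4)(x + 1)^2.

m_A(x) = (x - 4)(x + 1)^2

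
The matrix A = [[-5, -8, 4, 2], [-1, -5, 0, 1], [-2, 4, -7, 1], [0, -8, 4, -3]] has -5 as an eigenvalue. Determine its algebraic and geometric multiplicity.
The characteristic polynomial is (x + 5)^4, so the factor x + 5 appears with exponent 4: the algebraic multiplicity is 4.

rank(A + 5I) = 2, so the eigenspace has dimension 4 - 2 = 2: the geometric multiplicity is 2.

Since 2 < 4, A is not diagonalizable.

algebraic multiplicity 4, geometric multiplicity 2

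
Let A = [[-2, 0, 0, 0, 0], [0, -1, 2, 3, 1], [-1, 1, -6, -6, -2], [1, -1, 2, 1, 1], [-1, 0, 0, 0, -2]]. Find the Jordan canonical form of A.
J = [[-2, 1, 0, 0, 0], [0, -2, 1, 0, 0], [0, 0, -2, 0, 0], [0, 0, 0, -2, 1], [0, 0, 0, 0, -2]]

The characteristic polynomial is det(xI - A) = (x + 2)^5, so the eigenvalues are -2 (algebraic multiplicity 5).

For λ = -2: rank(A + 2I) = 3, rank((A + 2I)^2) = 1, rank((A + 2I)^3) = 0. The eigenspace has dimension 5 - 3 = 2, so there are 2 Jordan blocks; the rank sequence gives block sizes [3, 2].

Assembling the blocks gives the Jordan form J above.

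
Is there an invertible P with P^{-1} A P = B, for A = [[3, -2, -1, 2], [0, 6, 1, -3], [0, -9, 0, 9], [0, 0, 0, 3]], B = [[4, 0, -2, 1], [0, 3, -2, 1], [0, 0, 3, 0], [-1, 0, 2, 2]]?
Yes.

Two matrices over a field are similar if and only if they have the same invariant factors.

Both A and B have characteristic polynomial (x - 3)^4 and minimal polynomial (x - 3)^3. Computing further, both have invariant factors x - 3, (x - 3)^3. Hence A and B are similar.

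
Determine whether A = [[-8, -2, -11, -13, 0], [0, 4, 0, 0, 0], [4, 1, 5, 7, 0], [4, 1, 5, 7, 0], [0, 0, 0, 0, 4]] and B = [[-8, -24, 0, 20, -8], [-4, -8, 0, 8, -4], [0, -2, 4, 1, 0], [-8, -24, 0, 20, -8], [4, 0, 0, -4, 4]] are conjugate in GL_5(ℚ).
No.

Both have characteristic polynomial x^2(x - 4)^3, but the minimal polynomial of A is x^2(x - 4)^2 while the minimal polynomial of B is x(x - 4)^2. The minimal polynomial is a similarity invariant, so A and B are not similar.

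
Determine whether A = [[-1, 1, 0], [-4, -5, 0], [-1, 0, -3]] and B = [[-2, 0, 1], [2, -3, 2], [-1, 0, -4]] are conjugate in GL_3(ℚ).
Both have characteristic polynomial (x + 3)^3, but the minimal polynomial of A is (x + 3)^3 while the minimal polynomial of B is (x + 3)^2. The minimal polynomial is a similarity invariant, so A and B are not similar.

No.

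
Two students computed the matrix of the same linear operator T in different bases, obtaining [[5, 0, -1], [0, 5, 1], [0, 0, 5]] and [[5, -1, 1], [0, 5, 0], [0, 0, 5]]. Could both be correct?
Yes.

Two matrices over a field are similar if and only if they have the same invariant factors.

Both A and B have characteristic polynomial (x - 5)^3 and minimal polynomial (x - 5)^2. Computing further, both have invariant factors x - 5, (x - 5)^2. Hence A and B are similar.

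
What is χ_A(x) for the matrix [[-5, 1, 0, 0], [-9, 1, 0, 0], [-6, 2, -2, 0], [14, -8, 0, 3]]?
χ_A(x) = (x - 3)(x + 2)^3

xI - A = [[x + 5, -1, 0, 0], [9, x - 1, 0, 0], [6, -2, x + 2, 0], [-14, 8, 0, x - 3]].

Expanding det(xI - A) along the first row:
det(xI - A) = + (x + 5)·det([[x - 1, 0, 0], [-2, x + 2, 0], [8, 0, x - 3]]) - (-1)·det([[9, 0, 0], [6, x + 2, 0], [-14, 0, x - 3]]) + (0)·det([[9, x - 1, 0], [6, -2, 0], [-14, 8, x - 3]]) - (0)·det([[9, x - 1, 0], [6, -2, x + 2], [-14, 8, 0]]).

Evaluating gives χ_A(x) = x^4 + 3x^3 - 6x^2 - 28x - 24 = (x - 3)(x + 2)^3.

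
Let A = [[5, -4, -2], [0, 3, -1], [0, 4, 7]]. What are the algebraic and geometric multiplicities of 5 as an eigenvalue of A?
The characteristic polynomial is (x - 5)^3, so the factor x - 5 appears with exponent 3: the algebraic multiplicity is 3.

rank(A - 5I) = 1, so the eigenspace has dimension 3 - 1 = 2: the geometric multiplicity is 2.

Since 2 < 3, A is not diagonalizable.

algebraic multiplicity 3, geometric multiplicity 2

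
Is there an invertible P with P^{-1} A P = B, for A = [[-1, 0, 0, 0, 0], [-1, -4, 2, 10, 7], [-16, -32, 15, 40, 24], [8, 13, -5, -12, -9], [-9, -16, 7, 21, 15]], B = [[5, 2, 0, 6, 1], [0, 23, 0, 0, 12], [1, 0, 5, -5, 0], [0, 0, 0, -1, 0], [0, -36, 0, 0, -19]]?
Two matrices over a field are similar if and only if they have the same invariant factors.

Both A and B have characteristic polynomial (x - 5)^3(x + 1)^2 and minimal polynomial (x - 5)^3(x + 1). Computing further, both have invariant factors x + 1, (x - 5)^3(x + 1). Hence A and B are similar.

Yes.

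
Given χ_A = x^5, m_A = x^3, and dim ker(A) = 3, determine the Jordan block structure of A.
λ = 0: algebraic multiplicity 5 (exponent in χ_A), largest block size 3 (exponent in m_A), 3 blocks (geometric multiplicity). These force block sizes [3, 1, 1].

Jordan blocks: (0, 3), (0, 1), (0, 1)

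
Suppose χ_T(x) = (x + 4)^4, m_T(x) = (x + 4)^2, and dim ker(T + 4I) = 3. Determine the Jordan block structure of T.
Jordan blocks: (-4, 2), (-4, 1), (-4, 1)

λ = -4: algebraic multiplicity 4 (exponent in χ_T), largest block size 2 (exponent in m_T), 3 blocks (geometric multiplicity). These force block sizes [2, 1, 1].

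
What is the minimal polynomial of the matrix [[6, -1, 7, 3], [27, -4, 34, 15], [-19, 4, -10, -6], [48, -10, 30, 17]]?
m_A(x) = (x - 3)(x - 2)^3

The characteristic polynomial factors as (x - 3)(x - 2)^3. The minimal polynomial is ∏(x - λ)^{k_λ} where k_λ is the size of the largest Jordan block at λ.

For λ = 2: rank(A - 2I) = 3, and the largest Jordan block has size 3 (the smallest k with rank((A - 2I)^k) = rank((A - 2I)^(k+1))).
For λ = 3: rank(A - 3I) = 3, and the largest Jordan block has size 1 (the smallest k with rank((A - 3I)^k) = rank((A - 3I)^(k+1))).

So m_A(x) = (x - 3)(x - 2)^3.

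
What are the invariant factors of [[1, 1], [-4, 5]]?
The Jordan structure of A has elementary divisors (x - 3)^2. Arranging the block sizes at each eigenvalue in decreasing order and taking row products gives the invariant factors.

Invariant factors (smallest first, each dividing the next): (x - 3)^2.

Check: the last factor (x - 3)^2 is the minimal polynomial, and the product (x - 3)^2 is the characteristic polynomial.

(x - 3)^2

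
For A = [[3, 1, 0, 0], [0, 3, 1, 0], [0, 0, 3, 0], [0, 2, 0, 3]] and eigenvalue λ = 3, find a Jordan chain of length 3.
v_1 = [[0, -1, 1, 2]]^T, v_2 = [[-1, 1, 0, -2]]^T, v_3 = [[1, 0, 0, 2]]^T

We seek v_1 ∈ ker((A - 3I)^3) \ ker((A - 3I)^2), then set v_{i+1} = (A - 3I) v_i.

One such chain is v_1 = [[0, -1, 1, 2]]^T, v_2 = [[-1, 1, 0, -2]]^T, v_3 = [[1, 0, 0, 2]]^T. Check: (A - 3I) v_3 = [[0, 0, 0, 0]]^T = 0.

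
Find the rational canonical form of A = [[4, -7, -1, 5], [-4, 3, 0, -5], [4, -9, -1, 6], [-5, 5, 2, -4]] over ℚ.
R = [[0, 0, 0, -9], [1, 0, 0, -6], [0, 1, 0, 5], [0, 0, 1, 2]]

The invariant factors of A (the non-unit diagonal entries of the Smith normal form of xI - A over ℚ[x]) are (x^2 - x - 3)^2, each dividing the next. The characteristic polynomial is their product, (x^2 - x - 3)^2.

The rational canonical form is the block-diagonal matrix of companion matrices C(f_i):
R = [[0, 0, 0, -9], [1, 0, 0, -6], [0, 1, 0, 5], [0, 0, 1, 2]].

Note the characteristic polynomial does not split into linear factors over ℚ, so A has no Jordan form over ℚ; the rational canonical form exists over any field.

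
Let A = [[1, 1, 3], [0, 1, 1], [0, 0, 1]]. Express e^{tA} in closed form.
A has Jordan form J = [[1, 1, 0], [0, 1, 1], [0, 0, 1]] with A = PJP^{-1}, so e^{tA} = P e^{tJ} P^{-1}.

For a Jordan block J_k(λ), e^{tJ_k(λ)} = e^{λt} · (I + tN + t^2 N^2/2! + ... + t^{k-1} N^{k-1}/(k-1)!) where N is the nilpotent superdiagonal part.

Assembling the blocks and conjugating back gives the entries of e^{tA} as shown above.

e^{tA} = [[e^{t}, t*e^{t}, t*(t + 6)*e^{t}/2], [0, e^{t}, t*e^{t}], [0, 0, e^{t}]]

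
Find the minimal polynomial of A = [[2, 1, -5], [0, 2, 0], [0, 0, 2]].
m_A(x) = (x - 2)^2

The characteristic polynomial factors as (x - 2)^3. The minimal polynomial is ∏(x - λ)^{k_λ} where k_λ is the size of the largest Jordan block at λ.

For λ = 2: rank(A - 2I) = 1, and the largest Jordan block has size 2 (the smallest k with rank((A - 2I)^k) = rank((A - 2I)^(k+1))).

So m_A(x) = (x - 2)^2.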